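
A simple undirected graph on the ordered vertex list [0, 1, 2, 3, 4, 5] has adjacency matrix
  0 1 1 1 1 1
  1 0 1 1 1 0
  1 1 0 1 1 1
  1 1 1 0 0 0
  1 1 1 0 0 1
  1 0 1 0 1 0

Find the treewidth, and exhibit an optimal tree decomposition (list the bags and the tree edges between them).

Each bag holds 4 vertices, so the decomposition has width 3, which upper-bounds the treewidth. On the other hand G contains the 4-clique {0, 1, 2, 3}. A clique must lie in a single bag of any decomposition, so no decomposition can have width below 3. Therefore the treewidth is 3.

Treewidth 3.
One such decomposition:
Bags: B1 = {0, 1, 2, 3}  B2 = {0, 1, 2, 4}  B3 = {0, 2, 4, 5}
Tree: B1–B2, B2–B3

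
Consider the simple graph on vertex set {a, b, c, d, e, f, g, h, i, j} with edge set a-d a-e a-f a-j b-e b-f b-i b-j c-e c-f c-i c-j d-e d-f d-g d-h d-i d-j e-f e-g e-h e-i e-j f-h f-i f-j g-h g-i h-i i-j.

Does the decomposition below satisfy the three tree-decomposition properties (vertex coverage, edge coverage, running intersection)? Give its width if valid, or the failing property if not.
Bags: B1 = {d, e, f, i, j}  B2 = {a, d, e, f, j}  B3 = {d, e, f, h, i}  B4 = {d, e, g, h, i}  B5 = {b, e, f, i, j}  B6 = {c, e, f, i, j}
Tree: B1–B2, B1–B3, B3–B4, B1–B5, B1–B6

Yes; width 4.

Every vertex of G appears in some bag (union = {a, b, c, d, e, f, g, h, i, j}); every edge is covered by a bag; and for each vertex v the set of bags containing v is connected in the bag tree. The decomposition is therefore valid. The largest bag has 5 vertices, so the width is 4.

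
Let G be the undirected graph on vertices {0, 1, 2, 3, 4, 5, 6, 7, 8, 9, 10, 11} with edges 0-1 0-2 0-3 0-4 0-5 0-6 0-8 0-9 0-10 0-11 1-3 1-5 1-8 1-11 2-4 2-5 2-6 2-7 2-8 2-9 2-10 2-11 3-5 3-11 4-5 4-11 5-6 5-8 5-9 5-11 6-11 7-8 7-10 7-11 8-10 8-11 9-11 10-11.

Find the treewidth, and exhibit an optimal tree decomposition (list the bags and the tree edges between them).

Treewidth 4.
One such decomposition:
Bags: B1 = {0, 2, 4, 5, 11}  B2 = {0, 2, 5, 8, 11}  B3 = {0, 1, 5, 8, 11}  B4 = {0, 2, 5, 6, 11}  B5 = {0, 2, 5, 9, 11}  B6 = {0, 2, 8, 10, 11}  B7 = {2, 7, 8, 10, 11}  B8 = {0, 1, 3, 5, 11}
Tree: B1–B2, B2–B3, B1–B4, B4–B5, B2–B6, B6–B7, B3–B8

The largest bag has 5 vertices, giving width 4; this decomposition certifies tw(G) ≤ 4. Conversely, {0, 2, 8, 10, 11} is a clique of size 5, and the vertices of any clique must share a bag in every tree decomposition; so some bag has ≥ 5 vertices and tw(G) ≥ 4. Combining the bounds, tw(G) = 4.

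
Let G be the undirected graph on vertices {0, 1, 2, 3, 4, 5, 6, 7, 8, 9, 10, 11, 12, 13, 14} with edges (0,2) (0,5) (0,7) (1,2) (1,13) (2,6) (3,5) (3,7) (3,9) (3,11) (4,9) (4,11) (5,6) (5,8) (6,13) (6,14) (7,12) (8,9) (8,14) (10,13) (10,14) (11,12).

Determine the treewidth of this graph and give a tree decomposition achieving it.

Treewidth 3.
One such decomposition:
Bags: B1 = {4, 9, 11, 12}  B2 = {3, 9, 11, 12}  B3 = {3, 7, 9, 12}  B4 = {3, 7, 8, 9}  B5 = {3, 5, 7, 8}  B6 = {0, 5, 7, 8}  B7 = {0, 5, 8, 14}  B8 = {0, 5, 6, 14}  B9 = {0, 2, 6, 14}  B10 = {2, 6, 10, 14}  B11 = {2, 6, 10, 13}  B12 = {1, 2, 10, 13}
Tree: B1–B2, B2–B3, B3–B4, B4–B5, B5–B6, B6–B7, B7–B8, B8–B9, B9–B10, B10–B11, B11–B12

The largest bag has 4 vertices, giving width 3; this decomposition certifies tw(G) ≤ 3. For the lower bound: the 4 vertex sets {4,11,12}, {9}, {3}, {0,5,7,8} are disjoint, each induces a connected subgraph, and every pair is joined by at least one edge of G. Contracting each set to a single vertex therefore yields K_{4} as a minor, and since treewidth is minor-monotone, tw(G) ≥ tw(K_{4}) = 3. The upper and lower bounds meet at 3, so that is the treewidth.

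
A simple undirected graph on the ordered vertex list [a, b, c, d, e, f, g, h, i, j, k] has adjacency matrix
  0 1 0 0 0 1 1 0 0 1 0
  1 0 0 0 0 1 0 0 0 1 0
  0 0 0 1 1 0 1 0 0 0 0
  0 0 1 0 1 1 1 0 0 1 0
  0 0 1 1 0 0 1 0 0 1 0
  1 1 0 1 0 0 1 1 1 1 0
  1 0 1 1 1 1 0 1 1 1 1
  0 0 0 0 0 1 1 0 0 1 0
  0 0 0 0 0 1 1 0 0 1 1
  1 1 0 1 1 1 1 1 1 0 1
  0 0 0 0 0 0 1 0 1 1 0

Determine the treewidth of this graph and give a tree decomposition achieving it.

Treewidth 3.
One such decomposition:
Bags: B1 = {f, g, i, j}  B2 = {a, f, g, j}  B3 = {a, b, f, j}  B4 = {d, f, g, j}  B5 = {d, e, g, j}  B6 = {f, g, h, j}  B7 = {c, d, e, g}  B8 = {g, i, j, k}
Tree: B1–B2, B2–B3, B2–B4, B4–B5, B1–B6, B5–B7, B1–B8

Every bag has size at most 4, so the width is 4 − 1 = 3 and tw(G) ≤ 3. For the lower bound, the 4 vertices {d, e, g, j} are pairwise adjacent, and any tree decomposition puts a clique entirely inside one bag — forcing width ≥ 3. Therefore the treewidth is 3.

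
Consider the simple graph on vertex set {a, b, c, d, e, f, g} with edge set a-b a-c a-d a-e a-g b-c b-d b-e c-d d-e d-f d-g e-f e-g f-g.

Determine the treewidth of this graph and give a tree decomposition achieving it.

Every bag has size at most 4, so the width is 4 − 1 = 3 and tw(G) ≤ 3. For the lower bound, the 4 vertices {a, d, e, g} are pairwise adjacent, and any tree decomposition puts a clique entirely inside one bag — forcing width ≥ 3. Combining the bounds, tw(G) = 3.

Treewidth 3.
One such decomposition:
Bags: B1 = {a, d, e, g}  B2 = {a, b, d, e}  B3 = {a, b, c, d}  B4 = {d, e, f, g}
Tree: B1–B2, B2–B3, B1–B4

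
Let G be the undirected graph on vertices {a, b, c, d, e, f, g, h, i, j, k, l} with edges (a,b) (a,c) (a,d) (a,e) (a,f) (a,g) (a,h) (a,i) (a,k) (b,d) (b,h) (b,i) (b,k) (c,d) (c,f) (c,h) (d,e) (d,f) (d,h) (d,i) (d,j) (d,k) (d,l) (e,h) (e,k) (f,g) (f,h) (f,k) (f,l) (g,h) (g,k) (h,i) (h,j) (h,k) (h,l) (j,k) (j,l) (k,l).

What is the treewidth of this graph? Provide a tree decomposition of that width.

The largest bag has 5 vertices, giving width 4; this decomposition certifies tw(G) ≤ 4. For the lower bound, the 5 vertices {a, c, d, f, h} are pairwise adjacent, and any tree decomposition puts a clique entirely inside one bag — forcing width ≥ 4. Hence tw(G) = 4 exactly.

Treewidth 4.
One optimal decomposition is:
Bags: B1 = {a, d, f, h, k}  B2 = {a, b, d, h, k}  B3 = {a, d, e, h, k}  B4 = {d, f, h, k, l}  B5 = {d, h, j, k, l}  B6 = {a, c, d, f, h}  B7 = {a, b, d, h, i}  B8 = {a, f, g, h, k}
Tree: B1–B2, B1–B3, B1–B4, B4–B5, B1–B6, B2–B7, B1–B8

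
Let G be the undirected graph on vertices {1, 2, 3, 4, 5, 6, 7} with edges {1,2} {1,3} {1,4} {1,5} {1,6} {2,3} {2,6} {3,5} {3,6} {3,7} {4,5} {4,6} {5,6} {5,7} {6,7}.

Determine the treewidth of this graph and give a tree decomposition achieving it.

Every bag has size at most 4, so the width is 4 − 1 = 3 and tw(G) ≤ 3. On the other hand G contains the 4-clique {1, 2, 3, 6}. A clique must lie in a single bag of any decomposition, so no decomposition can have width below 3. Combining the bounds, tw(G) = 3.

Treewidth 3.
Bags: B1 = {1, 3, 5, 6}  B2 = {3, 5, 6, 7}  B3 = {1, 2, 3, 6}  B4 = {1, 4, 5, 6}
Tree: B1–B2, B1–B3, B1–B4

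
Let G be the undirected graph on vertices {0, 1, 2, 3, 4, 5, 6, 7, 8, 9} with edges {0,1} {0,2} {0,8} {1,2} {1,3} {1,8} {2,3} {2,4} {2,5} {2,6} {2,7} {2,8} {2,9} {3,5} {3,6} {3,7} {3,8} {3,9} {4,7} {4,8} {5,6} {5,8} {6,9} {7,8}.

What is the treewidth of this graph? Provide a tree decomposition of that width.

Treewidth 3.
Bags: B1 = {2, 3, 7, 8}  B2 = {2, 3, 5, 8}  B3 = {2, 4, 7, 8}  B4 = {2, 3, 5, 6}  B5 = {1, 2, 3, 8}  B6 = {2, 3, 6, 9}  B7 = {0, 1, 2, 8}
Tree: B1–B2, B1–B3, B2–B4, B1–B5, B4–B6, B5–B7

Every bag has size at most 4, so the width is 4 − 1 = 3 and tw(G) ≤ 3. On the other hand G contains the 4-clique {0, 1, 2, 8}. A clique must lie in a single bag of any decomposition, so no decomposition can have width below 3. Combining the bounds, tw(G) = 3.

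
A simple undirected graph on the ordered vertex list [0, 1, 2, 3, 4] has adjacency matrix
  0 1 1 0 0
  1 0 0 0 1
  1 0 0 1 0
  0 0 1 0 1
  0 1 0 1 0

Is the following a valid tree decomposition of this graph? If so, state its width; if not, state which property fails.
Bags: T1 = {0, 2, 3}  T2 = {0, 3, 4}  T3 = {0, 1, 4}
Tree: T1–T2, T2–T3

Yes; width 2.

Vertex coverage: the bags together contain {0, 1, 2, 3, 4}, the full vertex set. Edge coverage: each edge of G has both endpoints in at least one bag. Running intersection: for every vertex, the bags containing it form a connected subtree. All three properties hold, so this is a valid tree decomposition of width max|bag| − 1 = 2, and hence tw(G) ≤ 2.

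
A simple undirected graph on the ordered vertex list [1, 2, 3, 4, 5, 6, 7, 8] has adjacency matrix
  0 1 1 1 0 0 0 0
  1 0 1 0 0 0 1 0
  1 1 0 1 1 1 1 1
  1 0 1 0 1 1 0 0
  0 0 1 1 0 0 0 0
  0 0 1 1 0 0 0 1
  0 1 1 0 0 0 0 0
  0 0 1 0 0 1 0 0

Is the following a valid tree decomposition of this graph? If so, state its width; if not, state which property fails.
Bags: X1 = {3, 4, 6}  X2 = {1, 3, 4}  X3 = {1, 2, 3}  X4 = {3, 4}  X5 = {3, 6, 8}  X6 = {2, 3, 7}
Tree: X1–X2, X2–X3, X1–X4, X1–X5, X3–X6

No — vertex 5 appears in no bag.

A tree decomposition must satisfy three properties: every vertex lies in some bag; for every edge, both endpoints lie together in some bag; and for every vertex, the bags containing it form a connected subtree. Here vertex 5 appears in no bag, so the decomposition is invalid.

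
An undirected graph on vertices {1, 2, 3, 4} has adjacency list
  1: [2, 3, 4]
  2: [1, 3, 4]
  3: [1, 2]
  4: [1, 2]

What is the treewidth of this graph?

A width-2 tree decomposition is:
Bags: B1 = {1, 2, 4}  B2 = {1, 2, 3}
Tree: B1–B2
Each bag holds 3 vertices, so the decomposition has width 2, which upper-bounds the treewidth. For the lower bound, the 3 vertices {1, 2, 3} are pairwise adjacent, and any tree decomposition puts a clique entirely inside one bag — forcing width ≥ 2. Hence tw(G) = 2 exactly.

2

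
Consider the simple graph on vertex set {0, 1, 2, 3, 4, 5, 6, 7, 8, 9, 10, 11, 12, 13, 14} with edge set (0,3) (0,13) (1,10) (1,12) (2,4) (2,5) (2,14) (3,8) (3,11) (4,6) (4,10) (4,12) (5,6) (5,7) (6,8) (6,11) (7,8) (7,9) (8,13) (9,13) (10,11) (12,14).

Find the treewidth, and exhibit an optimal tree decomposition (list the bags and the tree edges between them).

The largest bag has 4 vertices, giving width 3; this decomposition certifies tw(G) ≤ 3. For the lower bound: the 4 vertex sets {1,12,14}, {10}, {4}, {2,5,6,11} are disjoint, each induces a connected subgraph, and every pair is joined by at least one edge of G. Contracting each set to a single vertex therefore yields K_{4} as a minor, and since treewidth is minor-monotone, tw(G) ≥ tw(K_{4}) = 3. Hence tw(G) = 3 exactly.

Treewidth 3.
One such decomposition:
Bags: B1 = {1, 10, 12, 14}  B2 = {4, 10, 12, 14}  B3 = {2, 4, 10, 14}  B4 = {2, 4, 10, 11}  B5 = {2, 4, 6, 11}  B6 = {2, 5, 6, 11}  B7 = {3, 5, 6, 11}  B8 = {3, 5, 6, 8}  B9 = {3, 5, 7, 8}  B10 = {0, 3, 7, 8}  B11 = {0, 7, 8, 13}  B12 = {0, 7, 9, 13}
Tree: B1–B2, B2–B3, B3–B4, B4–B5, B5–B6, B6–B7, B7–B8, B8–B9, B9–B10, B10–B11, B11–B12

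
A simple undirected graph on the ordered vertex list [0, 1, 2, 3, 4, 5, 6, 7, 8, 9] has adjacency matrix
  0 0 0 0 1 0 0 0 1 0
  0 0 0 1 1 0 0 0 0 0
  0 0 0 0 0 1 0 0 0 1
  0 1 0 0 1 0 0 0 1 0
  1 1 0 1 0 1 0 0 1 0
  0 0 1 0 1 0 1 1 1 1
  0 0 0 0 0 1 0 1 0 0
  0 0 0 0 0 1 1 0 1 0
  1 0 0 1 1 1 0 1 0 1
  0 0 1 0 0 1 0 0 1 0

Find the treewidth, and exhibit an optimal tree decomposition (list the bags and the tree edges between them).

Treewidth 2.
One optimal decomposition is:
Bags: B1 = {5, 8, 9}  B2 = {4, 5, 8}  B3 = {5, 7, 8}  B4 = {3, 4, 8}  B5 = {5, 6, 7}  B6 = {0, 4, 8}  B7 = {2, 5, 9}  B8 = {1, 3, 4}
Tree: B1–B2, B2–B3, B2–B4, B3–B5, B2–B6, B1–B7, B4–B8

The largest bag has 3 vertices, giving width 2; this decomposition certifies tw(G) ≤ 2. Conversely, {0, 4, 8} is a clique of size 3, and the vertices of any clique must share a bag in every tree decomposition; so some bag has ≥ 3 vertices and tw(G) ≥ 2. Hence tw(G) = 2 exactly.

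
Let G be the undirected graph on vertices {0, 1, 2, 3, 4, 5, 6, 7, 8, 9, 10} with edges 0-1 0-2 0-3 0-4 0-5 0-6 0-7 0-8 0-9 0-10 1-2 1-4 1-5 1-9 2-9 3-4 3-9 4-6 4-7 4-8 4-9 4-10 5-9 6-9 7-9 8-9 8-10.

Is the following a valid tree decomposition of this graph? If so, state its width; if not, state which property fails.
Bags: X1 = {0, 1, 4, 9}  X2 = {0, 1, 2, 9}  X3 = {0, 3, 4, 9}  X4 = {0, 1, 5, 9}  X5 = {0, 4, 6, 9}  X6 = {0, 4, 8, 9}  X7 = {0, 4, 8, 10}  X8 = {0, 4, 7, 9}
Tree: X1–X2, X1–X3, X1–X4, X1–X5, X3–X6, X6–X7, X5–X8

Yes; width 3.

Vertex coverage: the bags together contain {0, 1, 2, 3, 4, 5, 6, 7, 8, 9, 10}, the full vertex set. Edge coverage: each edge of G has both endpoints in at least one bag. Running intersection: for every vertex, the bags containing it form a connected subtree. All three properties hold, so this is a valid tree decomposition of width max|bag| − 1 = 3, and hence tw(G) ≤ 3.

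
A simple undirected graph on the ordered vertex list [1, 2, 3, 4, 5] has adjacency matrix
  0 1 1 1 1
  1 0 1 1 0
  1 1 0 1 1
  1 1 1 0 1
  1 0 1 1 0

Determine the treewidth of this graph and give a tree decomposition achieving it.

Treewidth 3.
One optimal decomposition is:
Bags: B1 = {1, 3, 4, 5}  B2 = {1, 2, 3, 4}
Tree: B1–B2

Each bag holds 4 vertices, so the decomposition has width 3, which upper-bounds the treewidth. On the other hand G contains the 4-clique {1, 2, 3, 4}. A clique must lie in a single bag of any decomposition, so no decomposition can have width below 3. Therefore the treewidth is 3.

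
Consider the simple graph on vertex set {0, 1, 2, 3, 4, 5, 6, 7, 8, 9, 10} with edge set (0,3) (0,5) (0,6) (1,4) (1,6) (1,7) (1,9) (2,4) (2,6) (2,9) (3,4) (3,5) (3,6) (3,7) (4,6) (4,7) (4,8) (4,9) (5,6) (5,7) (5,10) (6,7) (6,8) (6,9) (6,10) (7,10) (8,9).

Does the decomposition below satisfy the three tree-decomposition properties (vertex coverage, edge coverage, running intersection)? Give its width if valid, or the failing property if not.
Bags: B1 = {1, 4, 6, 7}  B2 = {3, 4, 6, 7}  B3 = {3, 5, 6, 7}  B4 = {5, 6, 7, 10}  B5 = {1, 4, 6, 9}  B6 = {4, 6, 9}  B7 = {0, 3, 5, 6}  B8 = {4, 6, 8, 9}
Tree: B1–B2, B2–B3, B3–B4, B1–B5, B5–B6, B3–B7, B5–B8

A tree decomposition must satisfy three properties: every vertex lies in some bag; for every edge, both endpoints lie together in some bag; and for every vertex, the bags containing it form a connected subtree. Here vertex 2 appears in no bag, so the decomposition is invalid.

No — vertex 2 appears in no bag.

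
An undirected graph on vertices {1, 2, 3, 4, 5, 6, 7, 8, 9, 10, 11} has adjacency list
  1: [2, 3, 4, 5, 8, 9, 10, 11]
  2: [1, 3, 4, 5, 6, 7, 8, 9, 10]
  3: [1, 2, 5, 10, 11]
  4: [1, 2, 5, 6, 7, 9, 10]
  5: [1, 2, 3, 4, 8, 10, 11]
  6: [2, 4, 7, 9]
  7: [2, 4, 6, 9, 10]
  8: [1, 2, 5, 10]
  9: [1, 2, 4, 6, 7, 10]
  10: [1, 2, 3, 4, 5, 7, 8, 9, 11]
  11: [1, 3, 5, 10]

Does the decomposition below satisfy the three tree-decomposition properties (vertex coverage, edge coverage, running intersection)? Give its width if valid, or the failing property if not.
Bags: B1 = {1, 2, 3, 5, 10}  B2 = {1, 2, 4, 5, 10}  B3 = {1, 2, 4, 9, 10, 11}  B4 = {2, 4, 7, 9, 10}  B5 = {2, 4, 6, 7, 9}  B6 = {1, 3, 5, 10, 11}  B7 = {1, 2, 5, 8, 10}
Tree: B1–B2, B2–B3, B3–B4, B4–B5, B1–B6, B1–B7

No — bags containing vertex 11 are not connected in the tree.

A tree decomposition must satisfy three properties: every vertex lies in some bag; for every edge, both endpoints lie together in some bag; and for every vertex, the bags containing it form a connected subtree. Here bags containing vertex 11 are not connected in the tree, so the decomposition is invalid.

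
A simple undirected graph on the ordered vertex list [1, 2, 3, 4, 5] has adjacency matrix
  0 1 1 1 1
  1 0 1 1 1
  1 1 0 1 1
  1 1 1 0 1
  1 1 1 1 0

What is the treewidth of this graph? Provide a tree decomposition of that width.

Treewidth 4.
One such decomposition:
Bags: B1 = {1, 2, 3, 4, 5}
Tree: (single bag)

A single bag containing all 5 vertices is trivially a valid decomposition of width 4. Conversely, {1, 2, 3, 4, 5} is a clique of size 5, and the vertices of any clique must share a bag in every tree decomposition; so some bag has ≥ 5 vertices and tw(G) ≥ 4. Combining the bounds, tw(G) = 4.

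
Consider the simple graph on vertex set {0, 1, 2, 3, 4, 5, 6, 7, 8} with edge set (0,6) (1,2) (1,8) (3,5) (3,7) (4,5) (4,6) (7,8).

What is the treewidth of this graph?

A width-1 tree decomposition is:
Bags: B1 = {0, 6}  B2 = {4, 6}  B3 = {4, 5}  B4 = {3, 5}  B5 = {3, 7}  B6 = {7, 8}  B7 = {1, 8}  B8 = {1, 2}
Tree: B1–B2, B2–B3, B3–B4, B4–B5, B5–B6, B6–B7, B7–B8
The largest bag has 2 vertices, giving width 1; this decomposition certifies tw(G) ≤ 1. Since G has at least one edge (e.g. 0–6), it is not an edgeless graph, so tw(G) ≥ 1. Therefore the treewidth is 1.

1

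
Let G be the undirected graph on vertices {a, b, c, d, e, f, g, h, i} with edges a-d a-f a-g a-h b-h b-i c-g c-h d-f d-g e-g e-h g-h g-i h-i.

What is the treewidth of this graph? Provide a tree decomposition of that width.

Each bag holds 3 vertices, so the decomposition has width 2, which upper-bounds the treewidth. For the lower bound, the 3 vertices {a, d, g} are pairwise adjacent, and any tree decomposition puts a clique entirely inside one bag — forcing width ≥ 2. Hence tw(G) = 2 exactly.

Treewidth 2.
One such decomposition:
Bags: B1 = {a, g, h}  B2 = {g, h, i}  B3 = {c, g, h}  B4 = {e, g, h}  B5 = {b, h, i}  B6 = {a, d, g}  B7 = {a, d, f}
Tree: B1–B2, B1–B3, B2–B4, B2–B5, B1–B6, B6–B7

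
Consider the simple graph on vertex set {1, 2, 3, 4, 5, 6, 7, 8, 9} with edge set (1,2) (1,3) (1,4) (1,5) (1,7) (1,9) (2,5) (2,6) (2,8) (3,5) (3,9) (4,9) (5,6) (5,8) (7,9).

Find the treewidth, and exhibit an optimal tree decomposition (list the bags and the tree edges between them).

Every bag has size at most 3, so the width is 3 − 1 = 2 and tw(G) ≤ 2. Conversely, {2, 5, 8} is a clique of size 3, and the vertices of any clique must share a bag in every tree decomposition; so some bag has ≥ 3 vertices and tw(G) ≥ 2. The upper and lower bounds meet at 2, so that is the treewidth.

Treewidth 2.
One optimal decomposition is:
Bags: B1 = {1, 3, 5}  B2 = {1, 3, 9}  B3 = {1, 2, 5}  B4 = {2, 5, 8}  B5 = {1, 7, 9}  B6 = {2, 5, 6}  B7 = {1, 4, 9}
Tree: B1–B2, B1–B3, B3–B4, B2–B5, B3–B6, B5–B7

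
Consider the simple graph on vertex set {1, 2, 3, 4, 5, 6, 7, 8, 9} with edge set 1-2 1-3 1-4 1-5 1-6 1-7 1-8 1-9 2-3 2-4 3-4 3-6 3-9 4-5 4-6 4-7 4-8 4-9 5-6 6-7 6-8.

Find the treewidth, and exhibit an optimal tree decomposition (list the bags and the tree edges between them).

Treewidth 3.
Bags: B1 = {1, 3, 4, 6}  B2 = {1, 2, 3, 4}  B3 = {1, 3, 4, 9}  B4 = {1, 4, 6, 7}  B5 = {1, 4, 5, 6}  B6 = {1, 4, 6, 8}
Tree: B1–B2, B1–B3, B1–B4, B1–B5, B1–B6

Each bag holds 4 vertices, so the decomposition has width 3, which upper-bounds the treewidth. On the other hand G contains the 4-clique {1, 3, 4, 9}. A clique must lie in a single bag of any decomposition, so no decomposition can have width below 3. Combining the bounds, tw(G) = 3.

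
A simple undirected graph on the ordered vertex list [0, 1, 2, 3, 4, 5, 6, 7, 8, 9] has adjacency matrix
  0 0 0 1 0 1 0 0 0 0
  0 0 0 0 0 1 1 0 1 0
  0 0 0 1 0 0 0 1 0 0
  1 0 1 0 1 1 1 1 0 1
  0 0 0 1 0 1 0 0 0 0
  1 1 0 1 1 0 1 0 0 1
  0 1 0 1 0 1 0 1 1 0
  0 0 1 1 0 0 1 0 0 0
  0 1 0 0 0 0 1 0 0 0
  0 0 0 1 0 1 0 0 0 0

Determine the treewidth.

A width-2 tree decomposition is:
Bags: B1 = {3, 5, 6}  B2 = {3, 6, 7}  B3 = {0, 3, 5}  B4 = {3, 5, 9}  B5 = {1, 5, 6}  B6 = {2, 3, 7}  B7 = {1, 6, 8}  B8 = {3, 4, 5}
Tree: B1–B2, B1–B3, B1–B4, B1–B5, B2–B6, B5–B7, B4–B8
Each bag holds 3 vertices, so the decomposition has width 2, which upper-bounds the treewidth. Conversely, {1, 6, 8} is a clique of size 3, and the vertices of any clique must share a bag in every tree decomposition; so some bag has ≥ 3 vertices and tw(G) ≥ 2. Hence tw(G) = 2 exactly.

2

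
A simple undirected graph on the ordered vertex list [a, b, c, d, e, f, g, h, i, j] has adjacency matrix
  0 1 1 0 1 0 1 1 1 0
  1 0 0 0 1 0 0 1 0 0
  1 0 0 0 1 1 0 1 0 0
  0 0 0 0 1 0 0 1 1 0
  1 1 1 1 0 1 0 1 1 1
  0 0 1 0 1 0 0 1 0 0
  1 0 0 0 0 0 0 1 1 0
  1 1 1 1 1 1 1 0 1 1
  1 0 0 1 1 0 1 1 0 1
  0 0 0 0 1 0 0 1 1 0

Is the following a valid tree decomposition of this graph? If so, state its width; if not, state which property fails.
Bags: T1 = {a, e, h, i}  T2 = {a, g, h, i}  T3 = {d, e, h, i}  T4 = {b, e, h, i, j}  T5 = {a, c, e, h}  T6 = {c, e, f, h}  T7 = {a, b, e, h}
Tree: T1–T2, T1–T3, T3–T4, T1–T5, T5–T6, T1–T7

A tree decomposition must satisfy three properties: every vertex lies in some bag; for every edge, both endpoints lie together in some bag; and for every vertex, the bags containing it form a connected subtree. Here bags containing vertex b are not connected in the tree, so the decomposition is invalid.

No — bags containing vertex b are not connected in the tree.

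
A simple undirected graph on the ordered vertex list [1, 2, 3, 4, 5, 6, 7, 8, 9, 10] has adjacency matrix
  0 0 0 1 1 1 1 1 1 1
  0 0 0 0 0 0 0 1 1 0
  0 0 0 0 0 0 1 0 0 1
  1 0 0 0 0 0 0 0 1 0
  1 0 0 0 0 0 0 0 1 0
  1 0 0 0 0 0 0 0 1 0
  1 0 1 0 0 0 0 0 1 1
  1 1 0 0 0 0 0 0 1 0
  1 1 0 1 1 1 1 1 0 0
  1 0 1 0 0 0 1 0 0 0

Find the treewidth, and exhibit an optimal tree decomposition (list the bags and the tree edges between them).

Treewidth 2.
One such decomposition:
Bags: B1 = {1, 7, 10}  B2 = {1, 7, 9}  B3 = {1, 8, 9}  B4 = {1, 5, 9}  B5 = {2, 8, 9}  B6 = {3, 7, 10}  B7 = {1, 6, 9}  B8 = {1, 4, 9}
Tree: B1–B2, B2–B3, B2–B4, B3–B5, B1–B6, B2–B7, B4–B8

Every bag has size at most 3, so the width is 3 − 1 = 2 and tw(G) ≤ 2. For the lower bound, the 3 vertices {1, 4, 9} are pairwise adjacent, and any tree decomposition puts a clique entirely inside one bag — forcing width ≥ 2. Combining the bounds, tw(G) = 2.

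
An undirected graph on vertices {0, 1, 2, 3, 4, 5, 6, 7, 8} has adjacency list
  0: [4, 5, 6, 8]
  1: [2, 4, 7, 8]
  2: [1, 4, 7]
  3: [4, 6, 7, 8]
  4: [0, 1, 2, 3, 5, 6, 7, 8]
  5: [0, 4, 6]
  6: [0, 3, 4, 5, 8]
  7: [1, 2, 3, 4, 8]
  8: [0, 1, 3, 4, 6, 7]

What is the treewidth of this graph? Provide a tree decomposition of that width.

Treewidth 3.
Bags: B1 = {3, 4, 6, 8}  B2 = {3, 4, 7, 8}  B3 = {0, 4, 6, 8}  B4 = {0, 4, 5, 6}  B5 = {1, 4, 7, 8}  B6 = {1, 2, 4, 7}
Tree: B1–B2, B1–B3, B3–B4, B2–B5, B5–B6

Every bag has size at most 4, so the width is 4 − 1 = 3 and tw(G) ≤ 3. Conversely, {0, 4, 6, 8} is a clique of size 4, and the vertices of any clique must share a bag in every tree decomposition; so some bag has ≥ 4 vertices and tw(G) ≥ 3. Hence tw(G) = 3 exactly.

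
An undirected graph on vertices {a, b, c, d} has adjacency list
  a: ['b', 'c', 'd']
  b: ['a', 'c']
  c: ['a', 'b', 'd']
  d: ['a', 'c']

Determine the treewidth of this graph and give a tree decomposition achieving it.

Each bag holds 3 vertices, so the decomposition has width 2, which upper-bounds the treewidth. For the lower bound, the 3 vertices {a, c, d} are pairwise adjacent, and any tree decomposition puts a clique entirely inside one bag — forcing width ≥ 2. The upper and lower bounds meet at 2, so that is the treewidth.

Treewidth 2.
Bags: B1 = {a, c, d}  B2 = {a, b, c}
Tree: B1–B2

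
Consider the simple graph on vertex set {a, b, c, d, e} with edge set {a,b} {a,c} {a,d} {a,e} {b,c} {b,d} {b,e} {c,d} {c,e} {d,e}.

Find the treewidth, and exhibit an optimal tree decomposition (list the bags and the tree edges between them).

Treewidth 4.
One such decomposition:
Bags: B1 = {a, b, c, d, e}
Tree: (single bag)

With just one bag of size 5, the width is 5 − 1 = 4, so tw(G) ≤ 4. On the other hand G contains the 5-clique {a, b, c, d, e}. A clique must lie in a single bag of any decomposition, so no decomposition can have width below 4. Combining the bounds, tw(G) = 4.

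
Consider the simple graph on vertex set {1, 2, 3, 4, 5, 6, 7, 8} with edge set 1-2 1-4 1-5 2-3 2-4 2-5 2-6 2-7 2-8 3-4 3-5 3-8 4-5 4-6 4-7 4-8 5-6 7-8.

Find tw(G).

3

A width-3 tree decomposition is:
Bags: B1 = {2, 3, 4, 5}  B2 = {1, 2, 4, 5}  B3 = {2, 3, 4, 8}  B4 = {2, 4, 7, 8}  B5 = {2, 4, 5, 6}
Tree: B1–B2, B1–B3, B3–B4, B2–B5
Each bag holds 4 vertices, so the decomposition has width 3, which upper-bounds the treewidth. Conversely, {2, 3, 4, 8} is a clique of size 4, and the vertices of any clique must share a bag in every tree decomposition; so some bag has ≥ 4 vertices and tw(G) ≥ 3. Hence tw(G) = 3 exactly.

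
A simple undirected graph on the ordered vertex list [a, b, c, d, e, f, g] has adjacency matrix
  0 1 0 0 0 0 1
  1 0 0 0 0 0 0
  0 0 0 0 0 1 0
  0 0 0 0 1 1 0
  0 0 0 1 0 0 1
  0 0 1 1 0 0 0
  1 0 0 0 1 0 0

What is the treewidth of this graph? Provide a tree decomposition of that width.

Treewidth 1.
One optimal decomposition is:
Bags: B1 = {c, f}  B2 = {d, f}  B3 = {d, e}  B4 = {e, g}  B5 = {a, g}  B6 = {a, b}
Tree: B1–B2, B2–B3, B3–B4, B4–B5, B5–B6

Every bag has size at most 2, so the width is 2 − 1 = 1 and tw(G) ≤ 1. Any graph with an edge has treewidth ≥ 1, and G has the edge c–f. Combining the bounds, tw(G) = 1.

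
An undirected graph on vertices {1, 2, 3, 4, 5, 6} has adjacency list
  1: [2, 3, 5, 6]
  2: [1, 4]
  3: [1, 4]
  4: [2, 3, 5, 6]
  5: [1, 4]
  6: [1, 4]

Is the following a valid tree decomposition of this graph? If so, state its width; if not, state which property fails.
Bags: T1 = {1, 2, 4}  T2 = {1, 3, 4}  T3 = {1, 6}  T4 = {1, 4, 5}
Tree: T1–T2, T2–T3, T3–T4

A tree decomposition must satisfy three properties: every vertex lies in some bag; for every edge, both endpoints lie together in some bag; and for every vertex, the bags containing it form a connected subtree. Here edge (4,6) lies in no bag, so the decomposition is invalid.

No — edge (4,6) lies in no bag.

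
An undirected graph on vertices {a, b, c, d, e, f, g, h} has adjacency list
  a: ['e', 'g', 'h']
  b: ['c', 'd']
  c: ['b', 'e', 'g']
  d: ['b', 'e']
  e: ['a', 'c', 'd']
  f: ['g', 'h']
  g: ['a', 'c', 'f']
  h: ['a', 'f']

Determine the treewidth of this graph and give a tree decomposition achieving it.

The largest bag has 3 vertices, giving width 2; this decomposition certifies tw(G) ≤ 2. Since b–d–e–c–b is a cycle in G, G is not acyclic. Forests are exactly the graphs of treewidth ≤ 1, so tw(G) ≥ 2. Hence tw(G) = 2 exactly.

Treewidth 2.
One such decomposition:
Bags: B1 = {b, c, d}  B2 = {c, d, e}  B3 = {c, e, g}  B4 = {a, e, g}  B5 = {a, f, g}  B6 = {a, f, h}
Tree: B1–B2, B2–B3, B3–B4, B4–B5, B5–B6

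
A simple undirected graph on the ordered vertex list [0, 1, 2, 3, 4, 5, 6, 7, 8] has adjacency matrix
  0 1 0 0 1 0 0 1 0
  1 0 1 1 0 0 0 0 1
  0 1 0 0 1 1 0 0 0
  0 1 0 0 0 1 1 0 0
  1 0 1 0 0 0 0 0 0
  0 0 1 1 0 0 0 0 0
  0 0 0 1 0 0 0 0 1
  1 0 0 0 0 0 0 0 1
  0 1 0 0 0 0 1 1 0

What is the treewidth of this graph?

3

A width-3 tree decomposition is:
Bags: B1 = {0, 4, 7, 8}  B2 = {0, 1, 4, 8}  B3 = {1, 2, 4, 8}  B4 = {1, 2, 6, 8}  B5 = {1, 2, 3, 6}  B6 = {2, 3, 5, 6}
Tree: B1–B2, B2–B3, B3–B4, B4–B5, B5–B6
Every bag has size at most 4, so the width is 4 − 1 = 3 and tw(G) ≤ 3. For the lower bound: the 4 vertex sets {0,4,7}, {8}, {1}, {2,3,5,6} are disjoint, each induces a connected subgraph, and every pair is joined by at least one edge of G. Contracting each set to a single vertex therefore yields K_{4} as a minor, and since treewidth is minor-monotone, tw(G) ≥ tw(K_{4}) = 3. Combining the bounds, tw(G) = 3.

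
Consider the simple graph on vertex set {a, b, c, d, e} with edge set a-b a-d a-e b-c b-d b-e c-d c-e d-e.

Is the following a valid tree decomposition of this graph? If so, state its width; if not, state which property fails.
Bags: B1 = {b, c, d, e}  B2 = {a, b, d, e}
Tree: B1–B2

Every vertex of G appears in some bag (union = {a, b, c, d, e}); every edge is covered by a bag; and for each vertex v the set of bags containing v is connected in the bag tree. The decomposition is therefore valid. The largest bag has 4 vertices, so the width is 3.

Yes; width 3.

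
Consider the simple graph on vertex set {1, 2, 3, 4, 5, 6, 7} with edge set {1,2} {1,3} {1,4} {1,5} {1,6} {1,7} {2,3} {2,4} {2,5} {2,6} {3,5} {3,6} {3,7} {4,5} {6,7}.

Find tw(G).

3

A width-3 tree decomposition is:
Bags: B1 = {1, 2, 3, 6}  B2 = {1, 2, 3, 5}  B3 = {1, 2, 4, 5}  B4 = {1, 3, 6, 7}
Tree: B1–B2, B2–B3, B1–B4
The largest bag has 4 vertices, giving width 3; this decomposition certifies tw(G) ≤ 3. Conversely, {1, 2, 3, 5} is a clique of size 4, and the vertices of any clique must share a bag in every tree decomposition; so some bag has ≥ 4 vertices and tw(G) ≥ 3. Combining the bounds, tw(G) = 3.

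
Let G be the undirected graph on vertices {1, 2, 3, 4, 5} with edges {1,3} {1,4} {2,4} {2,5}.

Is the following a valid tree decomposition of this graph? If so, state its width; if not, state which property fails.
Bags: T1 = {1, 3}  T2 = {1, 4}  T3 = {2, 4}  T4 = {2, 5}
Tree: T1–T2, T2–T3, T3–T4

Vertex coverage: the bags together contain {1, 2, 3, 4, 5}, the full vertex set. Edge coverage: each edge of G has both endpoints in at least one bag. Running intersection: for every vertex, the bags containing it form a connected subtree. All three properties hold, so this is a valid tree decomposition of width max|bag| − 1 = 1, and hence tw(G) ≤ 1.

Yes; width 1.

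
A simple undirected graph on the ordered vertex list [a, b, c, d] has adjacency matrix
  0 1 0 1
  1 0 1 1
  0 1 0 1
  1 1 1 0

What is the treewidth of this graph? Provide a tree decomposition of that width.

Each bag holds 3 vertices, so the decomposition has width 2, which upper-bounds the treewidth. Conversely, {b, c, d} is a clique of size 3, and the vertices of any clique must share a bag in every tree decomposition; so some bag has ≥ 3 vertices and tw(G) ≥ 2. Combining the bounds, tw(G) = 2.

Treewidth 2.
Bags: B1 = {a, b, d}  B2 = {b, c, d}
Tree: B1–B2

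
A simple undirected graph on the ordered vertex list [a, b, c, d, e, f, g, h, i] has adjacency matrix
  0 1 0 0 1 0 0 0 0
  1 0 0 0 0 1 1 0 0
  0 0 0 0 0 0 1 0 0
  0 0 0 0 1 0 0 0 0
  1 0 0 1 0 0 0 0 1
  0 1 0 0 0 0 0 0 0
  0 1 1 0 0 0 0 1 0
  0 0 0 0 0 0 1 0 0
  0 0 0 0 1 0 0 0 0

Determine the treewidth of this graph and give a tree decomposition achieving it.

Treewidth 1.
One such decomposition:
Bags: B1 = {b, f}  B2 = {b, g}  B3 = {c, g}  B4 = {g, h}  B5 = {a, b}  B6 = {a, e}  B7 = {e, i}  B8 = {d, e}
Tree: B1–B2, B2–B3, B3–B4, B1–B5, B5–B6, B6–B7, B6–B8

Every bag has size at most 2, so the width is 2 − 1 = 1 and tw(G) ≤ 1. Any graph with an edge has treewidth ≥ 1, and G has the edge b–f. The upper and lower bounds meet at 1, so that is the treewidth.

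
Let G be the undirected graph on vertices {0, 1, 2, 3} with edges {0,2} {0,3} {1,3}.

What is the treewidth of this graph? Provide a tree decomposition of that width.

Treewidth 1.
One optimal decomposition is:
Bags: B1 = {1, 3}  B2 = {0, 3}  B3 = {0, 2}
Tree: B1–B2, B2–B3

Every bag has size at most 2, so the width is 2 − 1 = 1 and tw(G) ≤ 1. Any graph with an edge has treewidth ≥ 1, and G has the edge 1–3. Combining the bounds, tw(G) = 1.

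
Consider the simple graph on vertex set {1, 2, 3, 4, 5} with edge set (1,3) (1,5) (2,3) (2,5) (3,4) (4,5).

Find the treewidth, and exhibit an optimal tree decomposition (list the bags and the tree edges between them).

The largest bag has 3 vertices, giving width 2; this decomposition certifies tw(G) ≤ 2. Since 2–5–1–3–2 is a cycle in G, G is not acyclic. Forests are exactly the graphs of treewidth ≤ 1, so tw(G) ≥ 2. Hence tw(G) = 2 exactly.

Treewidth 2.
One optimal decomposition is:
Bags: B1 = {2, 3, 5}  B2 = {1, 3, 5}  B3 = {3, 4, 5}
Tree: B1–B2, B2–B3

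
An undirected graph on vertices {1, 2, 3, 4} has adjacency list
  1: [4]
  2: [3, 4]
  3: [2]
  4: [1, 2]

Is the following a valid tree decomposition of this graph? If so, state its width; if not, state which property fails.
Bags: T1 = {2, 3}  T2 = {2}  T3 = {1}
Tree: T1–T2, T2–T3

No — vertex 4 appears in no bag.

A tree decomposition must satisfy three properties: every vertex lies in some bag; for every edge, both endpoints lie together in some bag; and for every vertex, the bags containing it form a connected subtree. Here vertex 4 appears in no bag, so the decomposition is invalid.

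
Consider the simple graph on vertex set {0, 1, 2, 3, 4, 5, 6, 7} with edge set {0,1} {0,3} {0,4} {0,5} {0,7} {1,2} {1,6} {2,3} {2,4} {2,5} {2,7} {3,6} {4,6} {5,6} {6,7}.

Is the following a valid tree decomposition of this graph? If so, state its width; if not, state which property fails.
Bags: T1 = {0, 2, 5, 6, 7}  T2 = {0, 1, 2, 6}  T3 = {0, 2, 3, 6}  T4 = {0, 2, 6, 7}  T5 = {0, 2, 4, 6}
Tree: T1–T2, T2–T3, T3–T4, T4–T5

No — bags containing vertex 7 are not connected in the tree.

A tree decomposition must satisfy three properties: every vertex lies in some bag; for every edge, both endpoints lie together in some bag; and for every vertex, the bags containing it form a connected subtree. Here bags containing vertex 7 are not connected in the tree, so the decomposition is invalid.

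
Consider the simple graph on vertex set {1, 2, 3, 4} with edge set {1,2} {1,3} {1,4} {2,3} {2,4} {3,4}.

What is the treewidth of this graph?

3

A width-3 tree decomposition is:
Bags: B1 = {1, 2, 3, 4}
Tree: (single bag)
With just one bag of size 4, the width is 4 − 1 = 3, so tw(G) ≤ 3. On the other hand G contains the 4-clique {1, 2, 3, 4}. A clique must lie in a single bag of any decomposition, so no decomposition can have width below 3. Combining the bounds, tw(G) = 3.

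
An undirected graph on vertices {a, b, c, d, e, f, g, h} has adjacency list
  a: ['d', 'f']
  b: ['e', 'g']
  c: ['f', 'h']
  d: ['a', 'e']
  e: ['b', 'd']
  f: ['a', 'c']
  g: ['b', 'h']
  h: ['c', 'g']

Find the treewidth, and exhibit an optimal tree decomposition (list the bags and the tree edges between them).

Treewidth 2.
One optimal decomposition is:
Bags: B1 = {b, g, h}  B2 = {b, c, h}  B3 = {b, c, f}  B4 = {a, b, f}  B5 = {a, b, d}  B6 = {b, d, e}
Tree: B1–B2, B2–B3, B3–B4, B4–B5, B5–B6

Every bag has size at most 3, so the width is 3 − 1 = 2 and tw(G) ≤ 2. The edges b–g–h–c–f–a–d–e–b form a cycle, so G is not a tree and its treewidth is at least 2. The upper and lower bounds meet at 2, so that is the treewidth.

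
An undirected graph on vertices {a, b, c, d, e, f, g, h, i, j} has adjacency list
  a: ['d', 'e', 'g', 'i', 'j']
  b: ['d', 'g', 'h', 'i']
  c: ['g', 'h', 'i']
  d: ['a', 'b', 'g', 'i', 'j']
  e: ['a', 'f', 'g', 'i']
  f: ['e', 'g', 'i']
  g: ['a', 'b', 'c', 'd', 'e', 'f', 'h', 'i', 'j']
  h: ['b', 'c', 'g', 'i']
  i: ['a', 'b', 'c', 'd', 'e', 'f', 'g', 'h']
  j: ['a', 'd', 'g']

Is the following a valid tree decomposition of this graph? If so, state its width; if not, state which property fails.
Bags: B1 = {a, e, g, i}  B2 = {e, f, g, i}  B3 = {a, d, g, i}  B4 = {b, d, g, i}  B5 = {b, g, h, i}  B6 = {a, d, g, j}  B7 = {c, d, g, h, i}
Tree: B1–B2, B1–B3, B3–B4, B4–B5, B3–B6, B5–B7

No — bags containing vertex d are not connected in the tree.

A tree decomposition must satisfy three properties: every vertex lies in some bag; for every edge, both endpoints lie together in some bag; and for every vertex, the bags containing it form a connected subtree. Here bags containing vertex d are not connected in the tree, so the decomposition is invalid.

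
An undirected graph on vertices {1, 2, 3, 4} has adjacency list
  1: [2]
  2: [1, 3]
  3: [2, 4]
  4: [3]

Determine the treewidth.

A width-1 tree decomposition is:
Bags: B1 = {1, 2}  B2 = {2, 3}  B3 = {3, 4}
Tree: B1–B2, B2–B3
The largest bag has 2 vertices, giving width 1; this decomposition certifies tw(G) ≤ 1. G has an edge, so its treewidth is at least 1. Combining the bounds, tw(G) = 1.

1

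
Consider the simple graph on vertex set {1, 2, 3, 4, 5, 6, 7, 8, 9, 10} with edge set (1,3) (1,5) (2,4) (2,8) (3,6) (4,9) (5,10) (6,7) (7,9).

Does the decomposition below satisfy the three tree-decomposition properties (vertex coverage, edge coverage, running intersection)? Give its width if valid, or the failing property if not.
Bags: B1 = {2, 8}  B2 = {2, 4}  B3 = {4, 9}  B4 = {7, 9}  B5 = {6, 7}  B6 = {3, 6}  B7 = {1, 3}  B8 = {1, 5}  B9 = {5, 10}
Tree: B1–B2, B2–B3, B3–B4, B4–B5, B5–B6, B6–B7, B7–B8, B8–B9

Yes; width 1.

Every vertex of G appears in some bag (union = {1, 2, 3, 4, 5, 6, 7, 8, 9, 10}); every edge is covered by a bag; and for each vertex v the set of bags containing v is connected in the bag tree. The decomposition is therefore valid. The largest bag has 2 vertices, so the width is 1.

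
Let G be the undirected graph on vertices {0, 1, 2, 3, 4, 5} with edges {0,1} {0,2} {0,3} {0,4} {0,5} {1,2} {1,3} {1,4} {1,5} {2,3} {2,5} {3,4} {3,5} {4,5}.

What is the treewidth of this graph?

A width-4 tree decomposition is:
Bags: B1 = {0, 1, 3, 4, 5}  B2 = {0, 1, 2, 3, 5}
Tree: B1–B2
Each bag holds 5 vertices, so the decomposition has width 4, which upper-bounds the treewidth. For the lower bound, the 5 vertices {0, 1, 2, 3, 5} are pairwise adjacent, and any tree decomposition puts a clique entirely inside one bag — forcing width ≥ 4. The upper and lower bounds meet at 4, so that is the treewidth.

4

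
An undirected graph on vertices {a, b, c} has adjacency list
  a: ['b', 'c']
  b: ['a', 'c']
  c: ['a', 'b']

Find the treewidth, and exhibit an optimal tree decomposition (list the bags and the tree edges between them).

Treewidth 2.
Bags: B1 = {a, b, c}
Tree: (single bag)

With just one bag of size 3, the width is 3 − 1 = 2, so tw(G) ≤ 2. Conversely, {a, b, c} is a clique of size 3, and the vertices of any clique must share a bag in every tree decomposition; so some bag has ≥ 3 vertices and tw(G) ≥ 2. Therefore the treewidth is 2.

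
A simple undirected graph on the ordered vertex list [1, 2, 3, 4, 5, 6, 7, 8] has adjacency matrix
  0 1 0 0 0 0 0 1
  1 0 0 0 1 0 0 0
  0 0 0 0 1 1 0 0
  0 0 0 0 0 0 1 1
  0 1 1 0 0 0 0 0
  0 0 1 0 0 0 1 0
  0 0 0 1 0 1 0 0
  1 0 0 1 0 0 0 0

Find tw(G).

2

A width-2 tree decomposition is:
Bags: B1 = {3, 6, 7}  B2 = {3, 5, 7}  B3 = {2, 5, 7}  B4 = {1, 2, 7}  B5 = {1, 7, 8}  B6 = {4, 7, 8}
Tree: B1–B2, B2–B3, B3–B4, B4–B5, B5–B6
The largest bag has 3 vertices, giving width 2; this decomposition certifies tw(G) ≤ 2. For the lower bound, G contains the cycle 7–6–3–5–2–1–8–4–7, so G is not a forest; only forests have treewidth ≤ 1, hence tw(G) ≥ 2. Combining the bounds, tw(G) = 2.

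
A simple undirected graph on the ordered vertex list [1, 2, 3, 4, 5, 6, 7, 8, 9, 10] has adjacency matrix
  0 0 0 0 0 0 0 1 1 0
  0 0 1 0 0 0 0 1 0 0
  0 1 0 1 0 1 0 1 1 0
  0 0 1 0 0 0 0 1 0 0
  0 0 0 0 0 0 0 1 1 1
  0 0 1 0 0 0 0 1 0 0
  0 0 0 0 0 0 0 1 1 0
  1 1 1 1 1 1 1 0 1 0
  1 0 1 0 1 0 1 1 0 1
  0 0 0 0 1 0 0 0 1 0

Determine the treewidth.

A width-2 tree decomposition is:
Bags: B1 = {7, 8, 9}  B2 = {5, 8, 9}  B3 = {1, 8, 9}  B4 = {3, 8, 9}  B5 = {2, 3, 8}  B6 = {3, 4, 8}  B7 = {5, 9, 10}  B8 = {3, 6, 8}
Tree: B1–B2, B1–B3, B2–B4, B4–B5, B5–B6, B2–B7, B6–B8
Every bag has size at most 3, so the width is 3 − 1 = 2 and tw(G) ≤ 2. For the lower bound, the 3 vertices {1, 8, 9} are pairwise adjacent, and any tree decomposition puts a clique entirely inside one bag — forcing width ≥ 2. The upper and lower bounds meet at 2, so that is the treewidth.

2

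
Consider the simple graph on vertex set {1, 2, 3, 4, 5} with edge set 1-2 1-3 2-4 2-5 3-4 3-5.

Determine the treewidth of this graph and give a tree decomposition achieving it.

Treewidth 2.
One such decomposition:
Bags: B1 = {2, 3, 5}  B2 = {2, 3, 4}  B3 = {1, 2, 3}
Tree: B1–B2, B2–B3

Each bag holds 3 vertices, so the decomposition has width 2, which upper-bounds the treewidth. Since 5–2–4–3–5 is a cycle in G, G is not acyclic. Forests are exactly the graphs of treewidth ≤ 1, so tw(G) ≥ 2. Combining the bounds, tw(G) = 2.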